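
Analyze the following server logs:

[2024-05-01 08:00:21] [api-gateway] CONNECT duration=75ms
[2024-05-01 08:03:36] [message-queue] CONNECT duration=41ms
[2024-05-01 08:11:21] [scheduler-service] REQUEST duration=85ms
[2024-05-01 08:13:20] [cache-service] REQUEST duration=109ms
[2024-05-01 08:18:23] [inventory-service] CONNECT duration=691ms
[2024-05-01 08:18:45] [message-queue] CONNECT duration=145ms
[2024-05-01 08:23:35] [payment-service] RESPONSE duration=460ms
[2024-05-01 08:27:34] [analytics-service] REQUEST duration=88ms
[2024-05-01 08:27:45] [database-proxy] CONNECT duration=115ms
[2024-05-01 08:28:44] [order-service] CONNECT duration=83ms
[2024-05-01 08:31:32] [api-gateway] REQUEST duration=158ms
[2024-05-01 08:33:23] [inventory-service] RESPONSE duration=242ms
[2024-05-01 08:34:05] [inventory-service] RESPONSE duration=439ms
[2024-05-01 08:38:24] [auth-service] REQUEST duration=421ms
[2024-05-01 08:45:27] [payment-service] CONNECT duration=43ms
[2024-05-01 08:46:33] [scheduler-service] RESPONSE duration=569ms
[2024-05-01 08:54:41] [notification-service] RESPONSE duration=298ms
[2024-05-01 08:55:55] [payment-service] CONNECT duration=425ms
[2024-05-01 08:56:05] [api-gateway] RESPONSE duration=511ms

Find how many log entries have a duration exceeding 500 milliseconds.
3

To count timeouts:

1. Threshold: 500ms
2. Extract duration from each log entry
3. Count entries where duration > 500
4. Timeout count: 3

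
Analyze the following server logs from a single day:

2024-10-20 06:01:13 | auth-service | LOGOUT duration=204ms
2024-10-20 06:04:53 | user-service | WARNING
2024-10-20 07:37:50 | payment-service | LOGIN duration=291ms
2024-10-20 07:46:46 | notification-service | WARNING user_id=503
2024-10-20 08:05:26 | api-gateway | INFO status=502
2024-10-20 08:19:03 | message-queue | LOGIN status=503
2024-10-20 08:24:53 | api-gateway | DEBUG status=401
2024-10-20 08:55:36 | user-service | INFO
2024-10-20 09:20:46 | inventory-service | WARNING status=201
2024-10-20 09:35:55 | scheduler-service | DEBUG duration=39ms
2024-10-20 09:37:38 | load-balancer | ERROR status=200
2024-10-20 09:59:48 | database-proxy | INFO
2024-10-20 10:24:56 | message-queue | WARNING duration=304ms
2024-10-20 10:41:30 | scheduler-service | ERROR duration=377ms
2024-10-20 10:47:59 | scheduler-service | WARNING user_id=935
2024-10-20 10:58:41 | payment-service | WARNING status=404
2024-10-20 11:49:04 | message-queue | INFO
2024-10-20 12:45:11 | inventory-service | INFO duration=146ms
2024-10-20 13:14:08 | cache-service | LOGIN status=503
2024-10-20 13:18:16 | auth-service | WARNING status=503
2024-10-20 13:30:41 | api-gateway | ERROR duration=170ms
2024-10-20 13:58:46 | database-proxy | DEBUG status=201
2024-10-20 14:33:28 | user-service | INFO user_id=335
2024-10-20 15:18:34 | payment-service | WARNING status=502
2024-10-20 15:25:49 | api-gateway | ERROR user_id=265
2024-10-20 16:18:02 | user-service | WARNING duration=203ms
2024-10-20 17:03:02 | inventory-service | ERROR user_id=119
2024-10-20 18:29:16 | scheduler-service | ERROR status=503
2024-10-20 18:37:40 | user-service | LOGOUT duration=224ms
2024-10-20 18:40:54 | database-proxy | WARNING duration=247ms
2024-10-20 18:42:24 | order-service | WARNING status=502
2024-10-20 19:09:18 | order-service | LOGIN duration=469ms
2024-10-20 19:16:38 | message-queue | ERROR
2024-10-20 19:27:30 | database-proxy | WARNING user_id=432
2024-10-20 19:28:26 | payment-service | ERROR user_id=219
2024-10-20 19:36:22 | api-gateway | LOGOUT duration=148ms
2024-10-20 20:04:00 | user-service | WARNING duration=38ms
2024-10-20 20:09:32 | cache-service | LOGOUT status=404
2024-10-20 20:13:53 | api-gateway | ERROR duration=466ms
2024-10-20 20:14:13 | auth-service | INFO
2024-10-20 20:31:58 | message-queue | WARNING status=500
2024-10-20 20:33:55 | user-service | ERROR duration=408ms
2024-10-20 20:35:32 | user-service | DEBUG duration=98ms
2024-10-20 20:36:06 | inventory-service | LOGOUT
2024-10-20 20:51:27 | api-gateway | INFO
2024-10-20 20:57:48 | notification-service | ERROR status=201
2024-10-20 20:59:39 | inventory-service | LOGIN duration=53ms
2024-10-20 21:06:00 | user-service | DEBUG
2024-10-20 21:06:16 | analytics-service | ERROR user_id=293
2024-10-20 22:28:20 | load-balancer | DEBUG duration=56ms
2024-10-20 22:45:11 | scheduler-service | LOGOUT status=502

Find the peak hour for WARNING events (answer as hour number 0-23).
10

To find the peak hour:

1. Group all WARNING events by hour
2. Count events in each hour
3. Find hour with maximum count
4. Peak hour: 10 (with 3 events)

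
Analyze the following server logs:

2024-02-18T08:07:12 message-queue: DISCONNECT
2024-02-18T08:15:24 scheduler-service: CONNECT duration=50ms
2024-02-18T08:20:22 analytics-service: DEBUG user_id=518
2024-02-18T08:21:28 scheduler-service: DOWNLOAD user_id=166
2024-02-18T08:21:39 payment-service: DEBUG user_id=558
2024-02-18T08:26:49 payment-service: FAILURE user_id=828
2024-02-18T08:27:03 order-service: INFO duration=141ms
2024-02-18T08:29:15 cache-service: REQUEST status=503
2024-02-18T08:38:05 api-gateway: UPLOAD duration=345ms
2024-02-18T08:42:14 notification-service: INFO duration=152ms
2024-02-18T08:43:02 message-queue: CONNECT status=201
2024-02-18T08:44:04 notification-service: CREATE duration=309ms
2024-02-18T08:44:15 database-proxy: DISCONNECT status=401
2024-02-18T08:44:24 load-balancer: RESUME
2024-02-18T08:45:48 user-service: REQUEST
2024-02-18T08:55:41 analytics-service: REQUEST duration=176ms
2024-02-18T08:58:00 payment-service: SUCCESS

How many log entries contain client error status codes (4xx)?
1

To find matching entries:

1. Pattern to match: client error status codes (4xx)
2. Scan each log entry for the pattern
3. Count matches: 1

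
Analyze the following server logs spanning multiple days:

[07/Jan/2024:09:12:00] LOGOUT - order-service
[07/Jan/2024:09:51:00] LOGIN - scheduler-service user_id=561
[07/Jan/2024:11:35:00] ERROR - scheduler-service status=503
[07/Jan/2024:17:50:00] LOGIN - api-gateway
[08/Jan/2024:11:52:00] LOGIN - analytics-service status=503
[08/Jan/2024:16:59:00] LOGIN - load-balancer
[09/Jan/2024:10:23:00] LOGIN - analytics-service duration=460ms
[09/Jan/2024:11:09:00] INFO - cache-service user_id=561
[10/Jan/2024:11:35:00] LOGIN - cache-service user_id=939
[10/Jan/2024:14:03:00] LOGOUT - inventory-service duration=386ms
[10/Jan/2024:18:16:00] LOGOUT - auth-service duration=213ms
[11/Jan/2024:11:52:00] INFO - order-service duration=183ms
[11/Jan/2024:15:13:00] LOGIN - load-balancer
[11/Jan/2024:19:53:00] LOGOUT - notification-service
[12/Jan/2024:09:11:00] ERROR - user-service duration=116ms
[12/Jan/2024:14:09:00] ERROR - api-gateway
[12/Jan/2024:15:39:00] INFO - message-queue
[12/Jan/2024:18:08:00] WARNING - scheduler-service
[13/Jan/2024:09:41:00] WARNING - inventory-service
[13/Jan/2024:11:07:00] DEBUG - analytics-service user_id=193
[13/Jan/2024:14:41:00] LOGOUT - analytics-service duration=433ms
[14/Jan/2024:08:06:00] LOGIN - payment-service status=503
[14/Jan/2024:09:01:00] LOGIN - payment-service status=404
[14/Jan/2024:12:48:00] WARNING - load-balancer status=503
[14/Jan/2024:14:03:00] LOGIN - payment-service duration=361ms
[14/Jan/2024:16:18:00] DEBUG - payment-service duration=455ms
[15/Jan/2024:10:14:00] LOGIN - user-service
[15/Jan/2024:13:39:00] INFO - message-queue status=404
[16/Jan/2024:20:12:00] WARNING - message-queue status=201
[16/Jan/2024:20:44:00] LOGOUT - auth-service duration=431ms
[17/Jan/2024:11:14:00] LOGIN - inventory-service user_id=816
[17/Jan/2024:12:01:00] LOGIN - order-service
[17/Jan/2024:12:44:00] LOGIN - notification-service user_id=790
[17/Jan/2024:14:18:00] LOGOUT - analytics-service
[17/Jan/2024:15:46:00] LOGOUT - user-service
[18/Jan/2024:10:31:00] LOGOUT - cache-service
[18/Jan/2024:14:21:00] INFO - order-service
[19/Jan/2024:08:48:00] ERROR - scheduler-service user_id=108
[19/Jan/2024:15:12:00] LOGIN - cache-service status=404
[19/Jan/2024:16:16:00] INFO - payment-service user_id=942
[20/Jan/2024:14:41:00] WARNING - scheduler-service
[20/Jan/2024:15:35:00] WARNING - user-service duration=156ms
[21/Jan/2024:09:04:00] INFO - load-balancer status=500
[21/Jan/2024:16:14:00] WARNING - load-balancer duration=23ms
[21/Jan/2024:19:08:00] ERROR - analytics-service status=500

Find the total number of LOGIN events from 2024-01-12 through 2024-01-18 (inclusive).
7

To filter by date range:

1. Date range: 2024-01-12 through 2024-01-18, both dates inclusive
2. Filter for LOGIN events whose date falls in this range
3. Count matching events: 7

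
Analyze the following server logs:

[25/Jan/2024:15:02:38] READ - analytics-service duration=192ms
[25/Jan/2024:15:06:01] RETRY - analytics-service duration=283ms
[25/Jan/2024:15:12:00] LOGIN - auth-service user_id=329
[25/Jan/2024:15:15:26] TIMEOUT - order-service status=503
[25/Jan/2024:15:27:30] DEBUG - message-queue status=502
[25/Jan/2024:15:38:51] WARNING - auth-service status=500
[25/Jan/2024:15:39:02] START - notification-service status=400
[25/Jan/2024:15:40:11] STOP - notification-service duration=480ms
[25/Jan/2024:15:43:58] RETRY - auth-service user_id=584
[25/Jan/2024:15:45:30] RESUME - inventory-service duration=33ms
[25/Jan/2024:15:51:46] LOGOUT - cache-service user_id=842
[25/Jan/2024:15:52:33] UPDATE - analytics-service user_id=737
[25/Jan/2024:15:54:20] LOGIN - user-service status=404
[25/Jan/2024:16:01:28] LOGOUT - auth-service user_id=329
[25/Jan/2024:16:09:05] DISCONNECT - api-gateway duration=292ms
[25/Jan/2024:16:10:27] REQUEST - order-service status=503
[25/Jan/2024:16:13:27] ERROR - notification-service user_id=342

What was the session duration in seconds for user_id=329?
2968

To calculate session duration:

1. Find LOGIN event for user_id=329: 25/Jan/2024:15:12:00
2. Find LOGOUT event for user_id=329: 25/Jan/2024:16:01:28
3. Session duration: 25/Jan/2024:16:01:28 - 25/Jan/2024:15:12:00 = 2968 seconds (49 minutes)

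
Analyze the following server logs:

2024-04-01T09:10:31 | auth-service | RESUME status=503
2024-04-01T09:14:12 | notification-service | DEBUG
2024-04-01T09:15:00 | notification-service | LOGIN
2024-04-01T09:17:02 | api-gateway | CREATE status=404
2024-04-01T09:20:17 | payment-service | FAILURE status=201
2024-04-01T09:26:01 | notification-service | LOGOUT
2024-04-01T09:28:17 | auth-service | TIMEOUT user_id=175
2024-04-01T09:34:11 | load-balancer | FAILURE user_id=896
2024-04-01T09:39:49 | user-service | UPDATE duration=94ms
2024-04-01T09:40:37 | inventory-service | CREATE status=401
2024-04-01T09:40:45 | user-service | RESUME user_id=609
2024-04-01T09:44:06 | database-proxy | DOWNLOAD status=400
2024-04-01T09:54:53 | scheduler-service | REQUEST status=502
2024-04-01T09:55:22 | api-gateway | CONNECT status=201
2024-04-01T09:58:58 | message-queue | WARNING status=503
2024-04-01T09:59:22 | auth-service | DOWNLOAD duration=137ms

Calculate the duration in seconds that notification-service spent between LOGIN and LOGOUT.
661

To calculate state duration:

1. Find LOGIN event for notification-service: 2024-04-01T09:15:00
2. Find LOGOUT event for notification-service: 2024-04-01T09:26:01
3. Calculate duration: 2024-04-01T09:26:01 - 2024-04-01T09:15:00 = 661 seconds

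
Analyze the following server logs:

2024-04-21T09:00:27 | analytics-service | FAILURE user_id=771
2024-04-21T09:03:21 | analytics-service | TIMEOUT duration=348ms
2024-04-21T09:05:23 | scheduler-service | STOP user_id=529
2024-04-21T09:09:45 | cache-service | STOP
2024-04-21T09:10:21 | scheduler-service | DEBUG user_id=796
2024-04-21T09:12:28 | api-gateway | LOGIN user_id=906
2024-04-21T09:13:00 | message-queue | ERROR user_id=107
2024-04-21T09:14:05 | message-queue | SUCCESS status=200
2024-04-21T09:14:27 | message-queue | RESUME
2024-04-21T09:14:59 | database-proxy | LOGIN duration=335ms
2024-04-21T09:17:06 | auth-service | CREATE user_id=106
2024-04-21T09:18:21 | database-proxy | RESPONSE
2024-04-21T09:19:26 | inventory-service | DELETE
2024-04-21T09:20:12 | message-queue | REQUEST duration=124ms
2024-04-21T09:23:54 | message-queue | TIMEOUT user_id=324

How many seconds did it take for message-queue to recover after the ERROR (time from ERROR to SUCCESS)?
65

To calculate recovery time:

1. Find ERROR event for message-queue: 2024-04-21T09:13:00
2. Find next SUCCESS event for message-queue: 2024-04-21T09:14:05
3. Recovery time: 2024-04-21T09:14:05 - 2024-04-21T09:13:00 = 65 seconds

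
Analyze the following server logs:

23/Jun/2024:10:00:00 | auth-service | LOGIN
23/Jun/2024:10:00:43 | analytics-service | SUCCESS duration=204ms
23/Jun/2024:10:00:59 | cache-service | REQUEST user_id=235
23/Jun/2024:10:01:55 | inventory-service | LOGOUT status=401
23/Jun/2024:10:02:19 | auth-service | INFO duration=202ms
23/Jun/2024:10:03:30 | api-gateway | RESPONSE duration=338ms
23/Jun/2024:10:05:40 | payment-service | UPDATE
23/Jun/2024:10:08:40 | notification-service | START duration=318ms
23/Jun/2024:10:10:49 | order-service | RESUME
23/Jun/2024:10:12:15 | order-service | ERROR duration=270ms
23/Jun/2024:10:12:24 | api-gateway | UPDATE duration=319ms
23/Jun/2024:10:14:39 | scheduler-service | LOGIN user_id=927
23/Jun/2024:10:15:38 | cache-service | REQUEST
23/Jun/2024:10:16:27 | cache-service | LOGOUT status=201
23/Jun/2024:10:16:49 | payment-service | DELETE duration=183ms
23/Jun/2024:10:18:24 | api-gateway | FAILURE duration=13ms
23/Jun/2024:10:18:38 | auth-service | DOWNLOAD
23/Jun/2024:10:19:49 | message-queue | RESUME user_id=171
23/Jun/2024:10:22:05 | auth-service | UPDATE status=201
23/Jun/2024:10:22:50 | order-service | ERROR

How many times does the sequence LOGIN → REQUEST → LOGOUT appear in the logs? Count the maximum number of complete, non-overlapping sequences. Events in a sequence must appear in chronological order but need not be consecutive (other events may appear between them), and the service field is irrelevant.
2

To count sequences:

1. Look for pattern: LOGIN → REQUEST → LOGOUT
2. Greedily scan the log in chronological order, matching each sequence element in turn (ignoring service)
3. Each time the full pattern completes, increment the count and restart matching from the next event
4. Complete non-overlapping sequences found: 2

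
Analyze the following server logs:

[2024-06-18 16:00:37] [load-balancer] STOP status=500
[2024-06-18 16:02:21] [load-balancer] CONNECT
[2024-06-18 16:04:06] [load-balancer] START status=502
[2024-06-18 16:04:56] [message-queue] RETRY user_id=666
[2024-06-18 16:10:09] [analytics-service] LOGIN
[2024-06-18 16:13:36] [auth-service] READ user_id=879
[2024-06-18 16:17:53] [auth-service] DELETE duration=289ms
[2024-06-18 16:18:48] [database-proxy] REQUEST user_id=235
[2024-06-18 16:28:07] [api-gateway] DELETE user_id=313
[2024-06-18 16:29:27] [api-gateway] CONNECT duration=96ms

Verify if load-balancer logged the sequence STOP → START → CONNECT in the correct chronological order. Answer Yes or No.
No

To verify sequence order:

1. Find all events in sequence STOP → START → CONNECT for load-balancer
2. Extract their timestamps
3. Check if timestamps are in ascending order
4. Result: No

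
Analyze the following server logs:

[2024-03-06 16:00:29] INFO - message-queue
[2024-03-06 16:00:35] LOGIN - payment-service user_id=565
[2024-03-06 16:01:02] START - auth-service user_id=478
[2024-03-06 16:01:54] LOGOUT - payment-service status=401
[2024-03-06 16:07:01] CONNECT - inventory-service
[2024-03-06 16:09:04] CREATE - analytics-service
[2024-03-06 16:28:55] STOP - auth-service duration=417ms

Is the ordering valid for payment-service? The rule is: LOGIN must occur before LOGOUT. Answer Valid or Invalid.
Valid

To validate ordering:

1. Required order: LOGIN → LOGOUT
2. Rule: LOGIN must occur before LOGOUT
3. Check actual order of events for payment-service
4. Result: Valid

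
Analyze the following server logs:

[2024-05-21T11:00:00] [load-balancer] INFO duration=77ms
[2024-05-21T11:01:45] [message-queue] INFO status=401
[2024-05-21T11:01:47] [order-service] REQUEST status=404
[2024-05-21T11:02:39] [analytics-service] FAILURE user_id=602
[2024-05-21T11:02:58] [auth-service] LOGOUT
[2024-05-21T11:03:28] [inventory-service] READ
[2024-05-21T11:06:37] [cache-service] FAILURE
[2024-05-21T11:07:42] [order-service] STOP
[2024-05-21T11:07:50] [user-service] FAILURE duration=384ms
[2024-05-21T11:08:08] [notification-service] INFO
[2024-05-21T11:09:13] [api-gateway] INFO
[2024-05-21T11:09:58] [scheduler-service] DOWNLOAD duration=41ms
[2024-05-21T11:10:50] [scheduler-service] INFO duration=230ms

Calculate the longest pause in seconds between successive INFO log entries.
383

To find the longest gap:

1. Extract all INFO events in chronological order
2. Calculate time differences between consecutive events
3. Find the maximum difference
4. Longest gap: 383 seconds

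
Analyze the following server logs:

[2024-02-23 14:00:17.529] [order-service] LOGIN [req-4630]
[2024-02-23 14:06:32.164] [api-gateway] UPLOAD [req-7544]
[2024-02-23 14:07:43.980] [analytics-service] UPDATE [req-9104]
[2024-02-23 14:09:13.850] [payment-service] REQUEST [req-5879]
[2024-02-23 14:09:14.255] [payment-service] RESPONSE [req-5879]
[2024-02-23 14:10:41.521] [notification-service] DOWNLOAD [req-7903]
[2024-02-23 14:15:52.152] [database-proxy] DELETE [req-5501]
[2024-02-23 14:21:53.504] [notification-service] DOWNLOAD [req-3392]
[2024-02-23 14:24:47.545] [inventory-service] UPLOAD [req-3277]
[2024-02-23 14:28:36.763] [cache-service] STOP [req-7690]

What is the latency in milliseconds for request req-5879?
405

To calculate latency:

1. Find REQUEST with id req-5879: 2024-02-23 14:09:13.850
2. Find RESPONSE with id req-5879: 2024-02-23 14:09:14.255
3. Latency: 2024-02-23 14:09:14.255 - 2024-02-23 14:09:13.850 = 405ms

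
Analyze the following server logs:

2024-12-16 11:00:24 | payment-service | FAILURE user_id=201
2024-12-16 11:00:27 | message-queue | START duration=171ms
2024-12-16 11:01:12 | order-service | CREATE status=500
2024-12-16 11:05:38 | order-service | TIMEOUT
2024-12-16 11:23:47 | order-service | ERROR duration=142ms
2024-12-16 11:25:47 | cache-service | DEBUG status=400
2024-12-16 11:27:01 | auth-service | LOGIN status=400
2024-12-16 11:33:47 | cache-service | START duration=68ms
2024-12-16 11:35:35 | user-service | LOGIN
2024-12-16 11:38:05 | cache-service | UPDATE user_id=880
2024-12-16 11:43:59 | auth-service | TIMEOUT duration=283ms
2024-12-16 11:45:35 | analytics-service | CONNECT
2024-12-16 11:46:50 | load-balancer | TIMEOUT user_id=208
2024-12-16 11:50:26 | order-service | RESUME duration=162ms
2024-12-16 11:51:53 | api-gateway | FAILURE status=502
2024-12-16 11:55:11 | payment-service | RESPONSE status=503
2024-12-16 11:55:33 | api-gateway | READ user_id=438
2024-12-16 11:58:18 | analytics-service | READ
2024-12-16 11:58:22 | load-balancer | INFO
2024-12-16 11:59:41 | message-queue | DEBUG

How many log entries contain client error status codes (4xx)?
2

To find matching entries:

1. Pattern to match: client error status codes (4xx)
2. Scan each log entry for the pattern
3. Count matches: 2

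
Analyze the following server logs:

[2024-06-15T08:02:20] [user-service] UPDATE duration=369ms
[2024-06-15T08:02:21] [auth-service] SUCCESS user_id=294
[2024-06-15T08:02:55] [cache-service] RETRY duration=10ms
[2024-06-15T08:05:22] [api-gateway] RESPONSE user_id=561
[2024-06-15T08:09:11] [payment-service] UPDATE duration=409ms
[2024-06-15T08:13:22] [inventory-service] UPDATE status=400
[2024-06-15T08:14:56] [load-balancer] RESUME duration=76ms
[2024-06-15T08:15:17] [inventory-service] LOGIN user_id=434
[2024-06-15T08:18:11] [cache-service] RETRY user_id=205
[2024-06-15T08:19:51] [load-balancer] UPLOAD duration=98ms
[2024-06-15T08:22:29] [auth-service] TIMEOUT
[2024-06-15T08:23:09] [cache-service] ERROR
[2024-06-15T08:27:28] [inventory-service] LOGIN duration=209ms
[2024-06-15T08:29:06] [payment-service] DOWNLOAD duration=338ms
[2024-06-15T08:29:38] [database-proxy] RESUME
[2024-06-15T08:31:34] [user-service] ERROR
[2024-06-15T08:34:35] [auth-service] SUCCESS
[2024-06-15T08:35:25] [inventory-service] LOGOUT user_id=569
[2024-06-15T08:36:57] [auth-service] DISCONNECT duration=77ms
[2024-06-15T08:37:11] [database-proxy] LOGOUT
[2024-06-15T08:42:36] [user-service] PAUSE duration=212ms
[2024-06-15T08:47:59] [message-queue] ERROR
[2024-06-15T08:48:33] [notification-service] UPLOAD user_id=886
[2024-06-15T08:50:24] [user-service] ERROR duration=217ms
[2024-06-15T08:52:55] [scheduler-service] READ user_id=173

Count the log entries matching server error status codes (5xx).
0

To find matching entries:

1. Pattern to match: server error status codes (5xx)
2. Scan each log entry for the pattern
3. Count matches: 0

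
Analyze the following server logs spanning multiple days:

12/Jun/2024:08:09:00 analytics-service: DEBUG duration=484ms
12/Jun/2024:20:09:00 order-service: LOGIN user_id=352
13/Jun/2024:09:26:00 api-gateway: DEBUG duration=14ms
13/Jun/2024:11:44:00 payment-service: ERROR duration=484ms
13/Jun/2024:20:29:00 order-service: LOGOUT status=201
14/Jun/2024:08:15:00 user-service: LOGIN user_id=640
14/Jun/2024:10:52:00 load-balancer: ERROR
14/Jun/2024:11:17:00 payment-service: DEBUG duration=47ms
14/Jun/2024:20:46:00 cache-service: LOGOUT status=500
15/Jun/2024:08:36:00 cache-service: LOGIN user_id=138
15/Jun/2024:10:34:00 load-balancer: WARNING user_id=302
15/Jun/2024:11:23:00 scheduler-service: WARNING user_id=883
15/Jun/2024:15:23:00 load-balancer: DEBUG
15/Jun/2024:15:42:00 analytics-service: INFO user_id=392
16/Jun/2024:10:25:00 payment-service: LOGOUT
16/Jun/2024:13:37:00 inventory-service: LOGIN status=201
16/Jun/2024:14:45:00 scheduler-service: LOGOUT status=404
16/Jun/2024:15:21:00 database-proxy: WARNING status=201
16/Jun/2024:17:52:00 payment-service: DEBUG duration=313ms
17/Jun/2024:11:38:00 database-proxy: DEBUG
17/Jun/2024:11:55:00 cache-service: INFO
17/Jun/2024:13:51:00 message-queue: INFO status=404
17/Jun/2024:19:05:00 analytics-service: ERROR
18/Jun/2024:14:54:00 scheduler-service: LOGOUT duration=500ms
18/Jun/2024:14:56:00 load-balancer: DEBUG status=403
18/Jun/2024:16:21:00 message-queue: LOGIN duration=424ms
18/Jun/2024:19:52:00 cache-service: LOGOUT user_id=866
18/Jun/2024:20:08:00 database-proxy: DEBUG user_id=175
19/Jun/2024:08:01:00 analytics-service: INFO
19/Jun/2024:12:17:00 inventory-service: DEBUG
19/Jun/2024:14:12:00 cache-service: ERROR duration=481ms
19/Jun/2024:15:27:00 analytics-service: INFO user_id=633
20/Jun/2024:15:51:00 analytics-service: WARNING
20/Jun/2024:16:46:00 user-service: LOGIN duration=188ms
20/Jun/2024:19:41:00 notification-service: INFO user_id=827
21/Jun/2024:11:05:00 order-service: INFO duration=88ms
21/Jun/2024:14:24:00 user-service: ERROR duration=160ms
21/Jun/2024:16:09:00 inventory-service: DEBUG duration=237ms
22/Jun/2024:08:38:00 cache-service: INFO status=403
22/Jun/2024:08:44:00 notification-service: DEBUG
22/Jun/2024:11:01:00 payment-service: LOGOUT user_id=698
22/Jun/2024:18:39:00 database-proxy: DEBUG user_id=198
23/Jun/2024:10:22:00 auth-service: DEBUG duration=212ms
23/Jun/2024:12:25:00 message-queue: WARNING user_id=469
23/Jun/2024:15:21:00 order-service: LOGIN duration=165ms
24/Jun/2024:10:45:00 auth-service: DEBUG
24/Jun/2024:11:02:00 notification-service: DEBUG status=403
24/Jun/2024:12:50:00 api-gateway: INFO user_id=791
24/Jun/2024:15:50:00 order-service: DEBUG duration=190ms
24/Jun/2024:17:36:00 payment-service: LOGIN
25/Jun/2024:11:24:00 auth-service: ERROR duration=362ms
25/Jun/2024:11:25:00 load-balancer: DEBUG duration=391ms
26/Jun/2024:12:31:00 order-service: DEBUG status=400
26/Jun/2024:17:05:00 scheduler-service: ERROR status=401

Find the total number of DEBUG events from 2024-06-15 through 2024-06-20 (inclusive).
6

To filter by date range:

1. Date range: 2024-06-15 through 2024-06-20, both dates inclusive
2. Filter for DEBUG events whose date falls in this range
3. Count matching events: 6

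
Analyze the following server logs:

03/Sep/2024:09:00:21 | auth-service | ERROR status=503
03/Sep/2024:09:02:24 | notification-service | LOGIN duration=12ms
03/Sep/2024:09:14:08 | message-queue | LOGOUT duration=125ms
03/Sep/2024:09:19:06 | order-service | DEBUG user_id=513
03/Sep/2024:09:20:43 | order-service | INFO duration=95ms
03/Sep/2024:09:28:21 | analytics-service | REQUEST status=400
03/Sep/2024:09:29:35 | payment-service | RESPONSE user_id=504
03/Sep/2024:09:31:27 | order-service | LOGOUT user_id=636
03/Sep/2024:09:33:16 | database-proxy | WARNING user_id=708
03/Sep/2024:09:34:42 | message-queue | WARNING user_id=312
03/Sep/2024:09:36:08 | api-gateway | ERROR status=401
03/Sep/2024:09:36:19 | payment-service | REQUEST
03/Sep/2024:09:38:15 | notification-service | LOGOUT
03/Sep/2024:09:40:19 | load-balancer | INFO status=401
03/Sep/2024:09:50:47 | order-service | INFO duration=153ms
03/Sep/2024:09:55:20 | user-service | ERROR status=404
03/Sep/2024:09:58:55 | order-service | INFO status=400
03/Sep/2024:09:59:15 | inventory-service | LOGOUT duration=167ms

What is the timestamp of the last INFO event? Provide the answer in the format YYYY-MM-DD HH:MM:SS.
2024-09-03 09:58:55

To find the last event:

1. Filter for all INFO events
2. Sort by timestamp
3. Select the last one
4. Timestamp: 2024-09-03 09:58:55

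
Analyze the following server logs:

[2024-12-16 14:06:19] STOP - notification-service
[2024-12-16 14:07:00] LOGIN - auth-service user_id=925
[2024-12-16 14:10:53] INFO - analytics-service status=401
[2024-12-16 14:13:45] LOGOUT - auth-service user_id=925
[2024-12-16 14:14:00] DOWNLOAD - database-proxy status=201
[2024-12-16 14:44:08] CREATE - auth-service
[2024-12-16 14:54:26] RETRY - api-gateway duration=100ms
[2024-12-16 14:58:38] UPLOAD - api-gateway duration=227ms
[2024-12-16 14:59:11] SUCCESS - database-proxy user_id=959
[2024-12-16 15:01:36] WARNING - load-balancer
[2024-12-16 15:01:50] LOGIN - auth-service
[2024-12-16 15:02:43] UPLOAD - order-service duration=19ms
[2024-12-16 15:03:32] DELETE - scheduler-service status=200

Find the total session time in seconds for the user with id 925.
405

To calculate session duration:

1. Find LOGIN event for user_id=925: 2024-12-16 14:07:00
2. Find LOGOUT event for user_id=925: 2024-12-16 14:13:45
3. Session duration: 2024-12-16 14:13:45 - 2024-12-16 14:07:00 = 405 seconds (6 minutes)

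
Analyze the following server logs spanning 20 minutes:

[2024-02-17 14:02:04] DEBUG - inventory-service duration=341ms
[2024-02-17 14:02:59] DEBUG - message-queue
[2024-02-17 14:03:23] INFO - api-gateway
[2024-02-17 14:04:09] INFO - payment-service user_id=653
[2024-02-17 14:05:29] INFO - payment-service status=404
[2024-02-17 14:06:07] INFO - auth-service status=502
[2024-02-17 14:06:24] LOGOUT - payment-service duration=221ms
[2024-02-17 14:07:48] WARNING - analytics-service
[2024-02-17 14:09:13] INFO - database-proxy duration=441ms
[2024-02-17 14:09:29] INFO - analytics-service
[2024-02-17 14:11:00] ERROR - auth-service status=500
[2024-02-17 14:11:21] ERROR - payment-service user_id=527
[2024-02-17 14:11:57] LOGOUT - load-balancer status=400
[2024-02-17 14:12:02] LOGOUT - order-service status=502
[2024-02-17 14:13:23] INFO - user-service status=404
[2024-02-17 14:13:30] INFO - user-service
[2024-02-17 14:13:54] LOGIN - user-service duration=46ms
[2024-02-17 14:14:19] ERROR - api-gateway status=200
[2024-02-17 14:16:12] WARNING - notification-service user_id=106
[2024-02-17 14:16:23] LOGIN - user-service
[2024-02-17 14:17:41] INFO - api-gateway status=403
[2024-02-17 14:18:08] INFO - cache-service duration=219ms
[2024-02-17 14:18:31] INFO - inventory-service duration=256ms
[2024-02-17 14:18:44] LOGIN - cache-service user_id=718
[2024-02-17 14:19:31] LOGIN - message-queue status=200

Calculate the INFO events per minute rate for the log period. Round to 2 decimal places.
0.55

To calculate the rate:

1. Count total INFO events: 11
2. Total time period: 20 minutes
3. Rate = 11 / 20 = 0.55 events per minute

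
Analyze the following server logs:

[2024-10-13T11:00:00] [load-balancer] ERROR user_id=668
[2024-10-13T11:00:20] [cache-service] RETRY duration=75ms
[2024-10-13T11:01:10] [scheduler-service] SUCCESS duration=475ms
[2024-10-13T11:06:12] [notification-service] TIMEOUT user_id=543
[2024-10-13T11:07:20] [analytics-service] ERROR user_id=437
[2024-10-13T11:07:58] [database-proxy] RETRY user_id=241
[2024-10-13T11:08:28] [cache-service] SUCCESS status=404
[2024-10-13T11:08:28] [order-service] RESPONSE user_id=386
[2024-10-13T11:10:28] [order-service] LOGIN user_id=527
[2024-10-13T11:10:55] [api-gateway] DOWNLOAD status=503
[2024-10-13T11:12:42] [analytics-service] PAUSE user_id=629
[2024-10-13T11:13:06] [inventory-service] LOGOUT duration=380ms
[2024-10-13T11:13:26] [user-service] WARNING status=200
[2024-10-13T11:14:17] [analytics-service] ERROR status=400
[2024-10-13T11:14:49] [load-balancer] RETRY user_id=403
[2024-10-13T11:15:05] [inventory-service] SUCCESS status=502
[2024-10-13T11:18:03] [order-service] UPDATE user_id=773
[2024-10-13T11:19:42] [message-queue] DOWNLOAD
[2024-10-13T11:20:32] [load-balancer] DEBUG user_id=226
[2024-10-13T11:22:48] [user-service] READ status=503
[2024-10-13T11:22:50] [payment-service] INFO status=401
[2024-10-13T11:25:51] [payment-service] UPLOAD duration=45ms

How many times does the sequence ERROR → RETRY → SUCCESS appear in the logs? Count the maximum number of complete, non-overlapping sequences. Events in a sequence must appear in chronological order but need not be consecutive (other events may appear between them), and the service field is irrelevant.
3

To count sequences:

1. Look for pattern: ERROR → RETRY → SUCCESS
2. Greedily scan the log in chronological order, matching each sequence element in turn (ignoring service)
3. Each time the full pattern completes, increment the count and restart matching from the next event
4. Complete non-overlapping sequences found: 3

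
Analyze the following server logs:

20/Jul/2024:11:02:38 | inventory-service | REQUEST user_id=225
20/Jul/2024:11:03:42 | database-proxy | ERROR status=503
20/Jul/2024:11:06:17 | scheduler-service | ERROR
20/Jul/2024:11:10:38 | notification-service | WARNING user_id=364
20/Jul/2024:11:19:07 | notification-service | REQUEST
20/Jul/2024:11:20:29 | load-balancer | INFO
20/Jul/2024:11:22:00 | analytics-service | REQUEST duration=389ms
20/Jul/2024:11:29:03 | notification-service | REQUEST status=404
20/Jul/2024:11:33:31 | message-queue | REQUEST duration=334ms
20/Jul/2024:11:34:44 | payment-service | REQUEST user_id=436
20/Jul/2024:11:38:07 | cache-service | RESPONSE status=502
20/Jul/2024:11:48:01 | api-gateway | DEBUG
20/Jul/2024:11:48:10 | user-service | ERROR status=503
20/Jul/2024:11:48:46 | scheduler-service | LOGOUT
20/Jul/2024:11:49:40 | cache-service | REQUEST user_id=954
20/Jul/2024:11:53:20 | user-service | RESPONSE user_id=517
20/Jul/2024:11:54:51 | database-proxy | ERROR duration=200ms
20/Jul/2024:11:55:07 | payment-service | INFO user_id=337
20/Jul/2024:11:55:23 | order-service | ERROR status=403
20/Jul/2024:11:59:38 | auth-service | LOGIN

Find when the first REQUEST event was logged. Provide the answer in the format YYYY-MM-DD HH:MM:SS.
2024-07-20 11:02:38

To find the first event:

1. Filter for all REQUEST events
2. Sort by timestamp
3. Select the first one
4. Timestamp: 2024-07-20 11:02:38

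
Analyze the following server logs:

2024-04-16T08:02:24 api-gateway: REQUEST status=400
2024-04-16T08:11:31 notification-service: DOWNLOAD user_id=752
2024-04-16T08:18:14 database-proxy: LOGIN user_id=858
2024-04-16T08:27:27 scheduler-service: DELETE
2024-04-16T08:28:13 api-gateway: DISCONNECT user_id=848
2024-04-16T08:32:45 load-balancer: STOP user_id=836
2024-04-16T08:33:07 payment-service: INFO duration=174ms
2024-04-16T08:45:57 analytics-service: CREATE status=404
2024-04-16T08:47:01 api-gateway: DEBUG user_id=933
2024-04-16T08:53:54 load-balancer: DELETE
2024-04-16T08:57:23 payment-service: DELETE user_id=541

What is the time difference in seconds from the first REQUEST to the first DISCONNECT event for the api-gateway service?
1549

To find the time between events:

1. Locate the first REQUEST event for api-gateway: 2024-04-16T08:02:24
2. Locate the first DISCONNECT event for api-gateway: 2024-04-16T08:28:13
3. Calculate the difference: 2024-04-16T08:28:13 - 2024-04-16T08:02:24 = 1549 seconds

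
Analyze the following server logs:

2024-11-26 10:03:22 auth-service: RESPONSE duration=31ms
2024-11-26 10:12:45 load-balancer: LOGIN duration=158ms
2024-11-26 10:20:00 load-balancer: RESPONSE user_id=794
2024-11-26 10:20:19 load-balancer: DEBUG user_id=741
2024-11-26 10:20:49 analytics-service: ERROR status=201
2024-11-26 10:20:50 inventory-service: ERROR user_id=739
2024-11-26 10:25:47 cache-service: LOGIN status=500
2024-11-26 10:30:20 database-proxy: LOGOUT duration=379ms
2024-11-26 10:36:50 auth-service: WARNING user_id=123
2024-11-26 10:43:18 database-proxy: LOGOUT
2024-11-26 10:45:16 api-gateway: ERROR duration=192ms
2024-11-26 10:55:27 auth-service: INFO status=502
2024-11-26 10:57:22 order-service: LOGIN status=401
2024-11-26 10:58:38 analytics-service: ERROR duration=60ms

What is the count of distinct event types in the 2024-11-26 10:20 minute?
3

To count unique event types:

1. Filter events in the minute starting at 2024-11-26 10:20
2. Extract event types from matching entries
3. Count unique types: 3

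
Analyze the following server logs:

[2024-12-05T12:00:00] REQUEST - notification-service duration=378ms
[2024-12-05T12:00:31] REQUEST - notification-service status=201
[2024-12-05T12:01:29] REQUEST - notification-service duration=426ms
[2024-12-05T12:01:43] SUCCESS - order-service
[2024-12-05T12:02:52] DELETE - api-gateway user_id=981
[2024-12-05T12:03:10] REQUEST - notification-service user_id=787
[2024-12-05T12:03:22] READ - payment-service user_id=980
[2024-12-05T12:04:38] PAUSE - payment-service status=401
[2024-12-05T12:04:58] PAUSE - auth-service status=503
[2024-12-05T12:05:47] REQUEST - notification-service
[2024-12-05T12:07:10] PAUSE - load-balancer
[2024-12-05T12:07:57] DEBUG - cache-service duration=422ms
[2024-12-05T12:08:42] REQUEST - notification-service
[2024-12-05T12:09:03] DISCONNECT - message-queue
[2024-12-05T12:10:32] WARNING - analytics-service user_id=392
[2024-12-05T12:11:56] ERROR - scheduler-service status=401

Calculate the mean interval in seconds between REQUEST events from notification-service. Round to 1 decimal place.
104.4

To calculate average interval:

1. Find all REQUEST events for notification-service in order
2. Calculate time gaps between consecutive events
3. Compute mean of gaps: 522 / 5 = 104.4 seconds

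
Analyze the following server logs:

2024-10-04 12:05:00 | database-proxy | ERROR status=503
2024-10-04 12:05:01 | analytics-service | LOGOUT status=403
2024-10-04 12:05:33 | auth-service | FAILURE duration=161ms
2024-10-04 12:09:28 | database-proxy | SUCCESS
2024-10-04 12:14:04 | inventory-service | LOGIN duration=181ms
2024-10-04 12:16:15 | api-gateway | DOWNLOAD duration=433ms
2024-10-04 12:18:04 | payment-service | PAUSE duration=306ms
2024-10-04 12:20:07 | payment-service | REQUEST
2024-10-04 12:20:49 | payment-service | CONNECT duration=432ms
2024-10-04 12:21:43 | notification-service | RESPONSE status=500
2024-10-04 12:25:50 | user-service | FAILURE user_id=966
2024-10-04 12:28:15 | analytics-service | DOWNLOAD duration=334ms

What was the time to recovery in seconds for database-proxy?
268

To calculate recovery time:

1. Find ERROR event for database-proxy: 2024-10-04 12:05:00
2. Find next SUCCESS event for database-proxy: 2024-10-04 12:09:28
3. Recovery time: 2024-10-04 12:09:28 - 2024-10-04 12:05:00 = 268 seconds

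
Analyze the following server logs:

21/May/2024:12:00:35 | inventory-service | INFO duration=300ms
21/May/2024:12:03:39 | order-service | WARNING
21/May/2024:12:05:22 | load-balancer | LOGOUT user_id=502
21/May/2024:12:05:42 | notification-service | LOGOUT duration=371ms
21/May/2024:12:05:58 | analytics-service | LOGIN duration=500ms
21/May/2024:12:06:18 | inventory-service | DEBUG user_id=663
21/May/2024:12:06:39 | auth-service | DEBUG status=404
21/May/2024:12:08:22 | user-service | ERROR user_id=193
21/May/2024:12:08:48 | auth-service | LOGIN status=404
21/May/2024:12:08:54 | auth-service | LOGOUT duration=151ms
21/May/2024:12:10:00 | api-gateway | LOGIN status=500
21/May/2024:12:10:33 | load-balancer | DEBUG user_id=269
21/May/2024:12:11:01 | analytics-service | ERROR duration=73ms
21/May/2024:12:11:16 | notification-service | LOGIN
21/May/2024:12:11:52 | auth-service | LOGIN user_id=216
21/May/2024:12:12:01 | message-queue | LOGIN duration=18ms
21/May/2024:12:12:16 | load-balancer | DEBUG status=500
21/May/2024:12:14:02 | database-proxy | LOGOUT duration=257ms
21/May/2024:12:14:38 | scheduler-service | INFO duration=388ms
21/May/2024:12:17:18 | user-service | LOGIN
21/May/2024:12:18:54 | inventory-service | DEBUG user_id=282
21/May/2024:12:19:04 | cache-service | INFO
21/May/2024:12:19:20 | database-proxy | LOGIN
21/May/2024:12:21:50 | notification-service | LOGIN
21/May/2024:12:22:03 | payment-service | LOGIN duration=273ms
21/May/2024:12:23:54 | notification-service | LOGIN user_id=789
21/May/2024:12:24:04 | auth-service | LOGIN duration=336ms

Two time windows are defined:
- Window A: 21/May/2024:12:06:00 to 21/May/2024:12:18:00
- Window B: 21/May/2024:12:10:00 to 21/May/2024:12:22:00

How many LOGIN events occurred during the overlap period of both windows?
5

To find overlap events:

1. Window A: 21/May/2024:12:06:00 to 21/May/2024:12:18:00
2. Window B: 21/May/2024:12:10:00 to 21/May/2024:12:22:00
3. Overlap period: 21/May/2024:12:10:00 to 21/May/2024:12:18:00
4. Count LOGIN events in overlap: 5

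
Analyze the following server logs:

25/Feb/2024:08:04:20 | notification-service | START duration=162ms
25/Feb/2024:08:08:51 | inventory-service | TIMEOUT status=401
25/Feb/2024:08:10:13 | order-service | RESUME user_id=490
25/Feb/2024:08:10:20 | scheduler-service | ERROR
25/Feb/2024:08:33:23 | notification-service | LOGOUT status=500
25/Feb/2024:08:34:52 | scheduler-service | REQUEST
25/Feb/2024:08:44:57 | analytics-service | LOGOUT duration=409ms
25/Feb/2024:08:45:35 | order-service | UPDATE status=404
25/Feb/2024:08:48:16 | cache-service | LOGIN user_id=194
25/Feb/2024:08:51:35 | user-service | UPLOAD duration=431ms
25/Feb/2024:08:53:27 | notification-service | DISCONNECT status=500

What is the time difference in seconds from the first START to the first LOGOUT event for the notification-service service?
1743

To find the time between events:

1. Locate the first START event for notification-service: 25/Feb/2024:08:04:20
2. Locate the first LOGOUT event for notification-service: 25/Feb/2024:08:33:23
3. Calculate the difference: 25/Feb/2024:08:33:23 - 25/Feb/2024:08:04:20 = 1743 seconds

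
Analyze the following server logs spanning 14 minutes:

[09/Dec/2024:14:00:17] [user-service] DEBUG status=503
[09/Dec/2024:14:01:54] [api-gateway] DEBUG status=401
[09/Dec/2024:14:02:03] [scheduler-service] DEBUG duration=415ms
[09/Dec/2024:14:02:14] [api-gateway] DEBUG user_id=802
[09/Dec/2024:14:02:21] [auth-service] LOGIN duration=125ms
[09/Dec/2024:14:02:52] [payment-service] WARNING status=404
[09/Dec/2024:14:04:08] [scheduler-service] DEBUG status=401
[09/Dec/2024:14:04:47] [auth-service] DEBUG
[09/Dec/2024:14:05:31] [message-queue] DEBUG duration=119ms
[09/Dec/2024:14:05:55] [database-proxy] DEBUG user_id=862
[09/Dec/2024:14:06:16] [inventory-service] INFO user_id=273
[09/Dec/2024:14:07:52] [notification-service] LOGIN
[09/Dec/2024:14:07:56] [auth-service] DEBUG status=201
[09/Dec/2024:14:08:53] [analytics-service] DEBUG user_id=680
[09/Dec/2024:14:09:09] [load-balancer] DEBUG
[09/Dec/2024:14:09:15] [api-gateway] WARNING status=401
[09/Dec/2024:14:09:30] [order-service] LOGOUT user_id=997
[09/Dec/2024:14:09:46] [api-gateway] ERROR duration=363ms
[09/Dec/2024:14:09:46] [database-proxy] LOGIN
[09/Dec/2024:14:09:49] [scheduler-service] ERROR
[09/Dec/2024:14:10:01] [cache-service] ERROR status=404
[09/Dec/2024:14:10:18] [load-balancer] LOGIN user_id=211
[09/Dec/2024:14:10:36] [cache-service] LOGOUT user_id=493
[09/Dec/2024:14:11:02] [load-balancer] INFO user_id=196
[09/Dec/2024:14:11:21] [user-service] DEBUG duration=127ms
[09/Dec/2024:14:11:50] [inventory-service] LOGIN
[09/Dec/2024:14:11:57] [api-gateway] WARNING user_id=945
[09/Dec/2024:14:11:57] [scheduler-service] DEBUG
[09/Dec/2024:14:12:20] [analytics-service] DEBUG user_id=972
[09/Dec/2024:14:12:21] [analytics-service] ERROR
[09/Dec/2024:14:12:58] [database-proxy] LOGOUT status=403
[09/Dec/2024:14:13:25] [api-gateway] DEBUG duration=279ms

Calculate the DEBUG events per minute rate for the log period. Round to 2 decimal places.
1.07

To calculate the rate:

1. Count total DEBUG events: 15
2. Total time period: 14 minutes
3. Rate = 15 / 14 = 1.07 events per minute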